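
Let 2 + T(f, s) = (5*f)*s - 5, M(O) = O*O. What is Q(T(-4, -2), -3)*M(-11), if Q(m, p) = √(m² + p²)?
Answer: 363*√122 ≈ 4009.5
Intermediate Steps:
M(O) = O²
T(f, s) = -7 + 5*f*s (T(f, s) = -2 + ((5*f)*s - 5) = -2 + (5*f*s - 5) = -2 + (-5 + 5*f*s) = -7 + 5*f*s)
Q(T(-4, -2), -3)*M(-11) = √((-7 + 5*(-4)*(-2))² + (-3)²)*(-11)² = √((-7 + 40)² + 9)*121 = √(33² + 9)*121 = √(1089 + 9)*121 = √1098*121 = (3*√122)*121 = 363*√122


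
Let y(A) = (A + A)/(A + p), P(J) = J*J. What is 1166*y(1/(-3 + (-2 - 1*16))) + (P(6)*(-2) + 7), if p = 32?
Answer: -4177/61 ≈ -68.475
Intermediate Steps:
P(J) = J²
y(A) = 2*A/(32 + A) (y(A) = (A + A)/(A + 32) = (2*A)/(32 + A) = 2*A/(32 + A))
1166*y(1/(-3 + (-2 - 1*16))) + (P(6)*(-2) + 7) = 1166*(2/((-3 + (-2 - 1*16))*(32 + 1/(-3 + (-2 - 1*16))))) + (6²*(-2) + 7) = 1166*(2/((-3 + (-2 - 16))*(32 + 1/(-3 + (-2 - 16))))) + (36*(-2) + 7) = 1166*(2/((-3 - 18)*(32 + 1/(-3 - 18)))) + (-72 + 7) = 1166*(2/(-21*(32 + 1/(-21)))) - 65 = 1166*(2*(-1/21)/(32 - 1/21)) - 65 = 1166*(2*(-1/21)/(671/21)) - 65 = 1166*(2*(-1/21)*(21/671)) - 65 = 1166*(-2/671) - 65 = -212/61 - 65 = -4177/61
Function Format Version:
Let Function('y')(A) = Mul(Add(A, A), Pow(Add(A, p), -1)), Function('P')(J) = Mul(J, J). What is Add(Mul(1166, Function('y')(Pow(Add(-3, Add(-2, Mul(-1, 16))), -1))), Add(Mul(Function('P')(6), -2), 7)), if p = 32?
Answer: Rational(-4177, 61) ≈ -68.475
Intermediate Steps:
Function('P')(J) = Pow(J, 2)
Function('y')(A) = Mul(2, A, Pow(Add(32, A), -1)) (Function('y')(A) = Mul(Add(A, A), Pow(Add(A, 32), -1)) = Mul(Mul(2, A), Pow(Add(32, A), -1)) = Mul(2, A, Pow(Add(32, A), -1)))
Add(Mul(1166, Function('y')(Pow(Add(-3, Add(-2, Mul(-1, 16))), -1))), Add(Mul(Function('P')(6), -2), 7)) = Add(Mul(1166, Mul(2, Pow(Add(-3, Add(-2, Mul(-1, 16))), -1), Pow(Add(32, Pow(Add(-3, Add(-2, Mul(-1, 16))), -1)), -1))), Add(Mul(Pow(6, 2), -2), 7)) = Add(Mul(1166, Mul(2, Pow(Add(-3, Add(-2, -16)), -1), Pow(Add(32, Pow(Add(-3, Add(-2, -16)), -1)), -1))), Add(Mul(36, -2), 7)) = Add(Mul(1166, Mul(2, Pow(Add(-3, -18), -1), Pow(Add(32, Pow(Add(-3, -18), -1)), -1))), Add(-72, 7)) = Add(Mul(1166, Mul(2, Pow(-21, -1), Pow(Add(32, Pow(-21, -1)), -1))), -65) = Add(Mul(1166, Mul(2, Rational(-1, 21), Pow(Add(32, Rational(-1, 21)), -1))), -65) = Add(Mul(1166, Mul(2, Rational(-1, 21), Pow(Rational(671, 21), -1))), -65) = Add(Mul(1166, Mul(2, Rational(-1, 21), Rational(21, 671))), -65) = Add(Mul(1166, Rational(-2, 671)), -65) = Add(Rational(-212, 61), -65) = Rational(-4177, 61)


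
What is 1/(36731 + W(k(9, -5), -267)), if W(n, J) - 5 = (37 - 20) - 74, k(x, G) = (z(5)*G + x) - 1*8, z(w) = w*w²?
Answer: 1/36679 ≈ 2.7264e-5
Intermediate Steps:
z(w) = w³
k(x, G) = -8 + x + 125*G (k(x, G) = (5³*G + x) - 1*8 = (125*G + x) - 8 = (x + 125*G) - 8 = -8 + x + 125*G)
W(n, J) = -52 (W(n, J) = 5 + ((37 - 20) - 74) = 5 + (17 - 74) = 5 - 57 = -52)
1/(36731 + W(k(9, -5), -267)) = 1/(36731 - 52) = 1/36679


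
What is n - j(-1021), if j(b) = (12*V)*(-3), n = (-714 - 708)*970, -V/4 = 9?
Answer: -1380636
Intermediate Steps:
V = -36 (V = -4*9 = -36)
n = -1379340 (n = -1422*970 = -1379340)
j(b) = 1296 (j(b) = (12*(-36))*(-3) = -432*(-3) = 1296)
n - j(-1021) = -1379340 - 1*1296 = -1379340 - 1296 = -1380636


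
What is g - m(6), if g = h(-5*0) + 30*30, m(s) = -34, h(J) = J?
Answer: 934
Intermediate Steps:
g = 900 (g = -5*0 + 30*30 = 0 + 900 = 900)
g - m(6) = 900 - 1*(-34) = 900 + 34 = 934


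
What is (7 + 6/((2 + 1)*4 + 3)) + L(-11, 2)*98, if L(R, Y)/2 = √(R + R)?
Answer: 37/5 + 196*I*√22 ≈ 7.4 + 919.32*I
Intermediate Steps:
L(R, Y) = 2*√2*√R (L(R, Y) = 2*√(R + R) = 2*√(2*R) = 2*(√2*√R) = 2*√2*√R)
(7 + 6/((2 + 1)*4 + 3)) + L(-11, 2)*98 = (7 + 6/((2 + 1)*4 + 3)) + (2*√2*√(-11))*98 = (7 + 6/(3*4 + 3)) + (2*√2*(I*√11))*98 = (7 + 6/(12 + 3)) + (2*I*√22)*98 = (7 + 6/15) + 196*I*√22 = (7 + (1/15)*6) + 196*I*√22 = (7 + ⅖) + 196*I*√22 = 37/5 + 196*I*√22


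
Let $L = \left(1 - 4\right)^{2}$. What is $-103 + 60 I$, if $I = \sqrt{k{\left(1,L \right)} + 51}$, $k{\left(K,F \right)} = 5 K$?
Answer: $-103 + 120 \sqrt{14} \approx 346.0$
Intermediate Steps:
$L = 9$ ($L = \left(-3\right)^{2} = 9$)
$I = 2 \sqrt{14}$ ($I = \sqrt{5 \cdot 1 + 51} = \sqrt{5 + 51} = \sqrt{56} = 2 \sqrt{14} \approx 7.4833$)
$-103 + 60 I = -103 + 60 \cdot 2 \sqrt{14} = -103 + 120 \sqrt{14}$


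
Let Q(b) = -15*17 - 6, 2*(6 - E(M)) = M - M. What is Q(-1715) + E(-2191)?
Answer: -255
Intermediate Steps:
E(M) = 6 (E(M) = 6 - (M - M)/2 = 6 - 1/2*0 = 6 + 0 = 6)
Q(b) = -261 (Q(b) = -255 - 6 = -261)
Q(-1715) + E(-2191) = -261 + 6 = -255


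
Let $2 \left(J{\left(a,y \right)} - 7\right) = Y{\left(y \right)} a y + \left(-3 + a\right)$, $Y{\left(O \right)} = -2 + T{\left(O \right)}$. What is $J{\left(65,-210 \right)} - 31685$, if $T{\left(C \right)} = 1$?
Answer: $-24822$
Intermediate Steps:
$Y{\left(O \right)} = -1$ ($Y{\left(O \right)} = -2 + 1 = -1$)
$J{\left(a,y \right)} = \frac{11}{2} + \frac{a}{2} - \frac{a y}{2}$ ($J{\left(a,y \right)} = 7 + \frac{- a y + \left(-3 + a\right)}{2} = 7 + \frac{-3 + a - a y}{2} = 7 - \left(\frac{3}{2} - \frac{a}{2} + \frac{a y}{2}\right) = \frac{11}{2} + \frac{a}{2} - \frac{a y}{2}$)
$J{\left(65,-210 \right)} - 31685 = \left(\frac{11}{2} + \frac{1}{2} \cdot 65 - \frac{65}{2} \left(-210\right)\right) - 31685 = \left(\frac{11}{2} + \frac{65}{2} + 6825\right) - 31685 = 6863 - 31685 = -24822$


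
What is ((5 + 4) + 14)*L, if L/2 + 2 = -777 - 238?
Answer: -46782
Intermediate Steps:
L = -2034 (L = -4 + 2*(-777 - 238) = -4 + 2*(-1015) = -4 - 2030 = -2034)
((5 + 4) + 14)*L = ((5 + 4) + 14)*(-2034) = (9 + 14)*(-2034) = 23*(-2034) = -46782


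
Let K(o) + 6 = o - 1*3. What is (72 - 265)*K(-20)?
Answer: 5597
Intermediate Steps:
K(o) = -9 + o (K(o) = -6 + (o - 1*3) = -6 + (o - 3) = -6 + (-3 + o) = -9 + o)
(72 - 265)*K(-20) = (72 - 265)*(-9 - 20) = -193*(-29) = 5597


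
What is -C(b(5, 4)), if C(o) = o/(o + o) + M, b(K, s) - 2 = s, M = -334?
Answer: 667/2 ≈ 333.50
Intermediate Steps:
b(K, s) = 2 + s
C(o) = -667/2 (C(o) = o/(o + o) - 334 = o/((2*o)) - 334 = (1/(2*o))*o - 334 = ½ - 334 = -667/2)
-C(b(5, 4)) = -1*(-667/2) = 667/2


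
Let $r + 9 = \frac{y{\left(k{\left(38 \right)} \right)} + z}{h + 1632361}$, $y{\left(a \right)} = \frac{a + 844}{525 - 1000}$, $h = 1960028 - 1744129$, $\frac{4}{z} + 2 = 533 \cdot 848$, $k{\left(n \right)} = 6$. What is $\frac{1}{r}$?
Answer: $- \frac{1984028096885}{17856254792879} \approx -0.11111$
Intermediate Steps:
$z = \frac{2}{225991}$ ($z = \frac{4}{-2 + 533 \cdot 848} = \frac{4}{-2 + 451984} = \frac{4}{451982} = 4 \cdot \frac{1}{451982} = \frac{2}{225991} \approx 8.8499 \cdot 10^{-6}$)
$h = 215899$ ($h = 1960028 - 1744129 = 215899$)
$y{\left(a \right)} = - \frac{844}{475} - \frac{a}{475}$ ($y{\left(a \right)} = \frac{844 + a}{-475} = \left(844 + a\right) \left(- \frac{1}{475}\right) = - \frac{844}{475} - \frac{a}{475}$)
$r = - \frac{17856254792879}{1984028096885}$ ($r = -9 + \frac{\left(- \frac{844}{475} - \frac{6}{475}\right) + \frac{2}{225991}}{215899 + 1632361} = -9 + \frac{\left(- \frac{844}{475} - \frac{6}{475}\right) + \frac{2}{225991}}{1848260} = -9 + \left(- \frac{34}{19} + \frac{2}{225991}\right) \frac{1}{1848260} = -9 - \frac{1920914}{1984028096885} = - \frac{17856254792879}{1984028096885} \approx -9.0$)
$\frac{1}{r} = \frac{1}{- \frac{17856254792879}{1984028096885}} = - \frac{1984028096885}{17856254792879}$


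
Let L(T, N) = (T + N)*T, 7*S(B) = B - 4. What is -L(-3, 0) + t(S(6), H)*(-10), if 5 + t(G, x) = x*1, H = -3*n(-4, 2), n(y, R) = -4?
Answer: -79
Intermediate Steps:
S(B) = -4/7 + B/7 (S(B) = (B - 4)/7 = (-4 + B)/7 = -4/7 + B/7)
L(T, N) = T*(N + T) (L(T, N) = (N + T)*T = T*(N + T))
H = 12 (H = -3*(-4) = 12)
t(G, x) = -5 + x (t(G, x) = -5 + x*1 = -5 + x)
-L(-3, 0) + t(S(6), H)*(-10) = -(-3)*(0 - 3) + (-5 + 12)*(-10) = -(-3)*(-3) + 7*(-10) = -1*9 - 70 = -9 - 70 = -79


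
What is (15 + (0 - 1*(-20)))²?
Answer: 1225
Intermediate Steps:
(15 + (0 - 1*(-20)))² = (15 + (0 + 20))² = (15 + 20)² = 35² = 1225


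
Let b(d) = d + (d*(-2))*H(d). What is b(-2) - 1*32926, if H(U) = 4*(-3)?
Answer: -32976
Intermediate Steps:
H(U) = -12
b(d) = 25*d (b(d) = d + (d*(-2))*(-12) = d - 2*d*(-12) = d + 24*d = 25*d)
b(-2) - 1*32926 = 25*(-2) - 1*32926 = -50 - 32926 = -32976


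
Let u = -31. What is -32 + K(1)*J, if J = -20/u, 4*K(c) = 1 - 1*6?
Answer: -1017/31 ≈ -32.806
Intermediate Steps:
K(c) = -5/4 (K(c) = (1 - 1*6)/4 = (1 - 6)/4 = (¼)*(-5) = -5/4)
J = 20/31 (J = -20/(-31) = -20*(-1/31) = 20/31 ≈ 0.64516)
-32 + K(1)*J = -32 - 5/4*20/31 = -32 - 25/31 = -1017/31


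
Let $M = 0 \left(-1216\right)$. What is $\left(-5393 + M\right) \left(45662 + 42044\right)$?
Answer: $-472998458$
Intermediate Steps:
$M = 0$
$\left(-5393 + M\right) \left(45662 + 42044\right) = \left(-5393 + 0\right) \left(45662 + 42044\right) = \left(-5393\right) 87706 = -472998458$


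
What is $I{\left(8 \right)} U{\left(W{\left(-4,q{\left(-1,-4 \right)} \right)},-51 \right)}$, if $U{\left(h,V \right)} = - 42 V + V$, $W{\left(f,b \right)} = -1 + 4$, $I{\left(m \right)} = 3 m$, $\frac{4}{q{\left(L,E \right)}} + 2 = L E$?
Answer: $50184$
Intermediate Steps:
$q{\left(L,E \right)} = \frac{4}{-2 + E L}$ ($q{\left(L,E \right)} = \frac{4}{-2 + L E} = \frac{4}{-2 + E L}$)
$W{\left(f,b \right)} = 3$
$U{\left(h,V \right)} = - 41 V$
$I{\left(8 \right)} U{\left(W{\left(-4,q{\left(-1,-4 \right)} \right)},-51 \right)} = 3 \cdot 8 \left(\left(-41\right) \left(-51\right)\right) = 24 \cdot 2091 = 50184$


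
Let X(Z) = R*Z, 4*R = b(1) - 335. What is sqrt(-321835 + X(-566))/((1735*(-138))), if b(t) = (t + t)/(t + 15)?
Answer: -I*sqrt(4391203)/957720 ≈ -0.002188*I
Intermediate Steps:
b(t) = 2*t/(15 + t) (b(t) = (2*t)/(15 + t) = 2*t/(15 + t))
R = -2679/32 (R = (2*1/(15 + 1) - 335)/4 = (2*1/16 - 335)/4 = (2*1*(1/16) - 335)/4 = (1/8 - 335)/4 = (1/4)*(-2679/8) = -2679/32 ≈ -83.719)
X(Z) = -2679*Z/32
sqrt(-321835 + X(-566))/((1735*(-138))) = sqrt(-321835 - 2679/32*(-566))/((1735*(-138))) = sqrt(-321835 + 758157/16)/(-239430) = sqrt(-4391203/16)*(-1/239430) = (I*sqrt(4391203)/4)*(-1/239430) = -I*sqrt(4391203)/957720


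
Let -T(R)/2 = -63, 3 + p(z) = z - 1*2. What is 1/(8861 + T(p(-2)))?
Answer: 1/8987 ≈ 0.00011127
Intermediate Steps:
p(z) = -5 + z (p(z) = -3 + (z - 1*2) = -3 + (z - 2) = -3 + (-2 + z) = -5 + z)
T(R) = 126 (T(R) = -2*(-63) = 126)
1/(8861 + T(p(-2))) = 1/(8861 + 126) = 1/8987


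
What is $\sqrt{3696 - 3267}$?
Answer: $\sqrt{429} \approx 20.712$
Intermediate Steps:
$\sqrt{3696 - 3267} = \sqrt{429}$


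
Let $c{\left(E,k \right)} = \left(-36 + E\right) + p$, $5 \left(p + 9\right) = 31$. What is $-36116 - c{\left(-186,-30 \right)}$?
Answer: $- \frac{179456}{5} \approx -35891.0$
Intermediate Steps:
$p = - \frac{14}{5}$ ($p = -9 + \frac{1}{5} \cdot 31 = -9 + \frac{31}{5} = - \frac{14}{5} \approx -2.8$)
$c{\left(E,k \right)} = - \frac{194}{5} + E$ ($c{\left(E,k \right)} = \left(-36 + E\right) - \frac{14}{5} = - \frac{194}{5} + E$)
$-36116 - c{\left(-186,-30 \right)} = -36116 - \left(- \frac{194}{5} - 186\right) = -36116 - - \frac{1124}{5} = -36116 + \frac{1124}{5} = - \frac{179456}{5}$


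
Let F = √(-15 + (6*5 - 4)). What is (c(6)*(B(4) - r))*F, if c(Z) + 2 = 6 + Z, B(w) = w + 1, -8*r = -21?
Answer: 95*√11/4 ≈ 78.770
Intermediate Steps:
r = 21/8 (r = -⅛*(-21) = 21/8 ≈ 2.6250)
B(w) = 1 + w
c(Z) = 4 + Z (c(Z) = -2 + (6 + Z) = 4 + Z)
F = √11 (F = √(-15 + (30 - 4)) = √(-15 + 26) = √11 ≈ 3.3166)
(c(6)*(B(4) - r))*F = ((4 + 6)*((1 + 4) - 1*21/8))*√11 = (10*(5 - 21/8))*√11 = (10*(19/8))*√11 = 95*√11/4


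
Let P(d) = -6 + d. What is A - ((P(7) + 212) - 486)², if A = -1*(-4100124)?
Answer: 4025595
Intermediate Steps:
A = 4100124
A - ((P(7) + 212) - 486)² = 4100124 - (((-6 + 7) + 212) - 486)² = 4100124 - ((1 + 212) - 486)² = 4100124 - (213 - 486)² = 4100124 - 1*(-273)² = 4100124 - 1*74529 = 4100124 - 74529 = 4025595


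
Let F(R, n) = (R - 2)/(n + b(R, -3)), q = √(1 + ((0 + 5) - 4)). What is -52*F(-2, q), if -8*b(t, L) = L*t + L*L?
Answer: -24960/97 - 13312*√2/97 ≈ -451.40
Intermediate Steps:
b(t, L) = -L²/8 - L*t/8 (b(t, L) = -(L*t + L*L)/8 = -(L*t + L²)/8 = -(L² + L*t)/8 = -L²/8 - L*t/8)
q = √2 (q = √(1 + (5 - 4)) = √(1 + 1) = √2 ≈ 1.4142)
F(R, n) = (-2 + R)/(-9/8 + n + 3*R/8) (F(R, n) = (R - 2)/(n - ⅛*(-3)*(-3 + R)) = (-2 + R)/(n + (-9/8 + 3*R/8)) = (-2 + R)/(-9/8 + n + 3*R/8))
-52*F(-2, q) = -416*(-2 - 2)/(-9 + 3*(-2) + 8*√2) = -416*(-4)/(-9 - 6 + 8*√2) = -416*(-4)/(-15 + 8*√2) = -(-1664)/(-15 + 8*√2) = 1664/(-15 + 8*√2)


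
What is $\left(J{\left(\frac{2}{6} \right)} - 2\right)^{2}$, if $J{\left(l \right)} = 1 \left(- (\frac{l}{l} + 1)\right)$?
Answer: $16$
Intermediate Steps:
$J{\left(l \right)} = -2$ ($J{\left(l \right)} = 1 \left(- (1 + 1)\right) = 1 \left(\left(-1\right) 2\right) = 1 \left(-2\right) = -2$)
$\left(J{\left(\frac{2}{6} \right)} - 2\right)^{2} = \left(-2 - 2\right)^{2} = \left(-4\right)^{2} = 16$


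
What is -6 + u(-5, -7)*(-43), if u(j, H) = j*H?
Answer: -1511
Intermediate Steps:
u(j, H) = H*j
-6 + u(-5, -7)*(-43) = -6 - 7*(-5)*(-43) = -6 + 35*(-43) = -6 - 1505 = -1511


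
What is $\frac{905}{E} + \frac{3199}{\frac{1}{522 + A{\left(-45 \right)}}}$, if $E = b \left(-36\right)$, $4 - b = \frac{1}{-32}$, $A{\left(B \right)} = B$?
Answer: $\frac{1771589363}{1161} \approx 1.5259 \cdot 10^{6}$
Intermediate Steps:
$b = \frac{129}{32}$ ($b = 4 - \frac{1}{-32} = 4 - - \frac{1}{32} = 4 + \frac{1}{32} = \frac{129}{32} \approx 4.0313$)
$E = - \frac{1161}{8}$ ($E = \frac{129}{32} \left(-36\right) = - \frac{1161}{8} \approx -145.13$)
$\frac{905}{E} + \frac{3199}{\frac{1}{522 + A{\left(-45 \right)}}} = \frac{905}{- \frac{1161}{8}} + \frac{3199}{\frac{1}{522 - 45}} = 905 \left(- \frac{8}{1161}\right) + \frac{3199}{\frac{1}{477}} = - \frac{7240}{1161} + 3199 \frac{1}{\frac{1}{477}} = - \frac{7240}{1161} + 3199 \cdot 477 = - \frac{7240}{1161} + 1525923 = \frac{1771589363}{1161}$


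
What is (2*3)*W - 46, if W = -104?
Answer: -670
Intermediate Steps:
(2*3)*W - 46 = (2*3)*(-104) - 46 = 6*(-104) - 46 = -624 - 46 = -670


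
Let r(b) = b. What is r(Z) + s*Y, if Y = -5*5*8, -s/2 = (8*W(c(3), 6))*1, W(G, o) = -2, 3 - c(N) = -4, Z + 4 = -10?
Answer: -6414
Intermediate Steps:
Z = -14 (Z = -4 - 10 = -14)
c(N) = 7 (c(N) = 3 - 1*(-4) = 3 + 4 = 7)
s = 32 (s = -2*8*(-2) = -(-32) = -2*(-16) = 32)
Y = -200 (Y = -25*8 = -200)
r(Z) + s*Y = -14 + 32*(-200) = -14 - 6400 = -6414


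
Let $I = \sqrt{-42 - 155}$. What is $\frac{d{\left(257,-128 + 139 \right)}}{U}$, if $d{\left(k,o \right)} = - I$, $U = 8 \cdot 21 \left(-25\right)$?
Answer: $\frac{i \sqrt{197}}{4200} \approx 0.0033418 i$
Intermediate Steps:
$U = -4200$ ($U = 168 \left(-25\right) = -4200$)
$I = i \sqrt{197}$ ($I = \sqrt{-197} = i \sqrt{197} \approx 14.036 i$)
$d{\left(k,o \right)} = - i \sqrt{197}$
$\frac{d{\left(257,-128 + 139 \right)}}{U} = \frac{\left(-1\right) i \sqrt{197}}{-4200} = - i \sqrt{197} \left(- \frac{1}{4200}\right) = \frac{i \sqrt{197}}{4200}$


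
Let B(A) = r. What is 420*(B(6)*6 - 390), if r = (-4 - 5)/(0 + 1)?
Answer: -186480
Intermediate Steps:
r = -9 (r = -9/1 = -9*1 = -9)
B(A) = -9
420*(B(6)*6 - 390) = 420*(-9*6 - 390) = 420*(-54 - 390) = 420*(-444) = -186480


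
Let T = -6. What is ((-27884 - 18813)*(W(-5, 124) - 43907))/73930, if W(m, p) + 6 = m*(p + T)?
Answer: 2078156591/73930 ≈ 28110.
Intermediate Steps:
W(m, p) = -6 + m*(-6 + p) (W(m, p) = -6 + m*(p - 6) = -6 + m*(-6 + p))
((-27884 - 18813)*(W(-5, 124) - 43907))/73930 = ((-27884 - 18813)*((-6 - 6*(-5) - 5*124) - 43907))/73930 = -46697*((-6 + 30 - 620) - 43907)*(1/73930) = -46697*(-596 - 43907)*(1/73930) = -46697*(-44503)*(1/73930) = 2078156591*(1/73930) = 2078156591/73930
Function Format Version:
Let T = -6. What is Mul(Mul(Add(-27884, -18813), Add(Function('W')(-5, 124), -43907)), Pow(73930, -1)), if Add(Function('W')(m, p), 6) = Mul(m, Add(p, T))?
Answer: Rational(2078156591, 73930) ≈ 28110.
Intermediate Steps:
Function('W')(m, p) = Add(-6, Mul(m, Add(-6, p))) (Function('W')(m, p) = Add(-6, Mul(m, Add(p, -6))) = Add(-6, Mul(m, Add(-6, p))))
Mul(Mul(Add(-27884, -18813), Add(Function('W')(-5, 124), -43907)), Pow(73930, -1)) = Mul(Mul(Add(-27884, -18813), Add(Add(-6, Mul(-6, -5), Mul(-5, 124)), -43907)), Pow(73930, -1)) = Mul(Mul(-46697, Add(Add(-6, 30, -620), -43907)), Rational(1, 73930)) = Mul(Mul(-46697, Add(-596, -43907)), Rational(1, 73930)) = Mul(Mul(-46697, -44503), Rational(1, 73930)) = Mul(2078156591, Rational(1, 73930)) = Rational(2078156591, 73930)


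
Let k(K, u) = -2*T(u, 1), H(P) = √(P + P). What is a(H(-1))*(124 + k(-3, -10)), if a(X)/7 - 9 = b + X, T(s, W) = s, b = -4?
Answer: 5040 + 1008*I*√2 ≈ 5040.0 + 1425.5*I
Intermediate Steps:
H(P) = √2*√P (H(P) = √(2*P) = √2*√P)
a(X) = 35 + 7*X (a(X) = 63 + 7*(-4 + X) = 63 + (-28 + 7*X) = 35 + 7*X)
k(K, u) = -2*u
a(H(-1))*(124 + k(-3, -10)) = (35 + 7*(√2*√(-1)))*(124 - 2*(-10)) = (35 + 7*(√2*I))*(124 + 20) = (35 + 7*(I*√2))*144 = (35 + 7*I*√2)*144 = 5040 + 1008*I*√2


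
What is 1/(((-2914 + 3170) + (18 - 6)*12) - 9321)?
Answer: -1/8921 ≈ -0.00011210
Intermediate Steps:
1/(((-2914 + 3170) + (18 - 6)*12) - 9321) = 1/((256 + 12*12) - 9321) = 1/((256 + 144) - 9321) = 1/(400 - 9321) = 1/(-8921) = -1/8921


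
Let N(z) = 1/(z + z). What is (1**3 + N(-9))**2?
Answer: 289/324 ≈ 0.89198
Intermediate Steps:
N(z) = 1/(2*z)
(1**3 + N(-9))**2 = (1**3 + (1/2)/(-9))**2 = (1 + (1/2)*(-1/9))**2 = (1 - 1/18)**2 = (17/18)**2 = 289/324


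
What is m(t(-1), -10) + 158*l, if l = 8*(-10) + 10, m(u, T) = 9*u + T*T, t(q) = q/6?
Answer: -21923/2 ≈ -10962.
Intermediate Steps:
t(q) = q/6 (t(q) = q*(⅙) = q/6)
m(u, T) = T² + 9*u (m(u, T) = 9*u + T² = T² + 9*u)
l = -70 (l = -80 + 10 = -70)
m(t(-1), -10) + 158*l = ((-10)² + 9*((⅙)*(-1))) + 158*(-70) = (100 + 9*(-⅙)) - 11060 = (100 - 3/2) - 11060 = 197/2 - 11060 = -21923/2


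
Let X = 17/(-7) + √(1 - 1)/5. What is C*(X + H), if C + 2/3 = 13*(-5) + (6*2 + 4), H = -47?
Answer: 51554/21 ≈ 2455.0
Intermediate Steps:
X = -17/7 (X = 17*(-⅐) + √0*(⅕) = -17/7 + 0*(⅕) = -17/7 + 0 = -17/7 ≈ -2.4286)
C = -149/3 (C = -⅔ + (13*(-5) + (6*2 + 4)) = -⅔ + (-65 + (12 + 4)) = -⅔ + (-65 + 16) = -⅔ - 49 = -149/3 ≈ -49.667)
C*(X + H) = -149*(-17/7 - 47)/3 = -149/3*(-346/7) = 51554/21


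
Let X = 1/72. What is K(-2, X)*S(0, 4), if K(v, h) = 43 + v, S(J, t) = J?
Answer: 0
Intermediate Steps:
X = 1/72 ≈ 0.013889
K(-2, X)*S(0, 4) = (43 - 2)*0 = 41*0 = 0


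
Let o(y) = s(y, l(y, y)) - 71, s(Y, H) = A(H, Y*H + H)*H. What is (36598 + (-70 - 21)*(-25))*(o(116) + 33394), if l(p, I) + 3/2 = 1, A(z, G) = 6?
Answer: 1295248360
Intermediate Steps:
l(p, I) = -½ (l(p, I) = -3/2 + 1 = -½)
s(Y, H) = 6*H
o(y) = -74 (o(y) = 6*(-½) - 71 = -3 - 71 = -74)
(36598 + (-70 - 21)*(-25))*(o(116) + 33394) = (36598 + (-70 - 21)*(-25))*(-74 + 33394) = (36598 - 91*(-25))*33320 = (36598 + 2275)*33320 = 38873*33320 = 1295248360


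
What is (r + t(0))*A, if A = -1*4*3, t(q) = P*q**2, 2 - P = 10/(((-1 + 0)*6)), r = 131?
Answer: -1572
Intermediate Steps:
P = 11/3 (P = 2 - 10/((-1 + 0)*6) = 2 - 10/((-1*6)) = 2 - 10/(-6) = 2 - 10*(-1)/6 = 2 - 1*(-5/3) = 2 + 5/3 = 11/3 ≈ 3.6667)
t(q) = 11*q**2/3
A = -12 (A = -4*3 = -12)
(r + t(0))*A = (131 + (11/3)*0**2)*(-12) = (131 + (11/3)*0)*(-12) = (131 + 0)*(-12) = 131*(-12) = -1572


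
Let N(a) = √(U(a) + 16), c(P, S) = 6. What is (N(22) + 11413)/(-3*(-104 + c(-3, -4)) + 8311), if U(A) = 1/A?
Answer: 11413/8605 + √7766/189310 ≈ 1.3268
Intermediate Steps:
N(a) = √(16 + 1/a) (N(a) = √(1/a + 16) = √(16 + 1/a))
(N(22) + 11413)/(-3*(-104 + c(-3, -4)) + 8311) = (√(16 + 1/22) + 11413)/(-3*(-104 + 6) + 8311) = (√(16 + 1/22) + 11413)/(-3*(-98) + 8311) = (√(353/22) + 11413)/(294 + 8311) = (√7766/22 + 11413)/8605 = (11413 + √7766/22)*(1/8605) = 11413/8605 + √7766/189310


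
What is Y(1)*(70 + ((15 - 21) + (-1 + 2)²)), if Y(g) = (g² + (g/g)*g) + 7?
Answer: 585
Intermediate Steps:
Y(g) = 7 + g + g² (Y(g) = (g² + 1*g) + 7 = (g² + g) + 7 = (g + g²) + 7 = 7 + g + g²)
Y(1)*(70 + ((15 - 21) + (-1 + 2)²)) = (7 + 1 + 1²)*(70 + ((15 - 21) + (-1 + 2)²)) = (7 + 1 + 1)*(70 + (-6 + 1²)) = 9*(70 + (-6 + 1)) = 9*(70 - 5) = 9*65 = 585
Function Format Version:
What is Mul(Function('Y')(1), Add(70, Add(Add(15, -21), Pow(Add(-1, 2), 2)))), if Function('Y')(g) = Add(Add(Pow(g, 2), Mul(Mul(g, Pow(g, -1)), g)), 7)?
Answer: 585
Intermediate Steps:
Function('Y')(g) = Add(7, g, Pow(g, 2)) (Function('Y')(g) = Add(Add(Pow(g, 2), Mul(1, g)), 7) = Add(Add(Pow(g, 2), g), 7) = Add(Add(g, Pow(g, 2)), 7) = Add(7, g, Pow(g, 2)))
Mul(Function('Y')(1), Add(70, Add(Add(15, -21), Pow(Add(-1, 2), 2)))) = Mul(Add(7, 1, Pow(1, 2)), Add(70, Add(Add(15, -21), Pow(Add(-1, 2), 2)))) = Mul(Add(7, 1, 1), Add(70, Add(-6, Pow(1, 2)))) = Mul(9, Add(70, Add(-6, 1))) = Mul(9, Add(70, -5)) = Mul(9, 65) = 585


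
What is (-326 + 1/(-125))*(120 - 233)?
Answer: 4604863/125 ≈ 36839.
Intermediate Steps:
(-326 + 1/(-125))*(120 - 233) = (-326 - 1/125)*(-113) = -40751/125*(-113) = 4604863/125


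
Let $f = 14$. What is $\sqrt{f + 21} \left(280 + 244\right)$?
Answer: $524 \sqrt{35} \approx 3100.0$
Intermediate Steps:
$\sqrt{f + 21} \left(280 + 244\right) = \sqrt{14 + 21} \left(280 + 244\right) = \sqrt{35} \cdot 524 = 524 \sqrt{35}$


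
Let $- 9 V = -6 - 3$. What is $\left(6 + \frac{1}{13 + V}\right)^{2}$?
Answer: $\frac{7225}{196} \approx 36.862$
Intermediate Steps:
$V = 1$ ($V = - \frac{-6 - 3}{9} = \left(- \frac{1}{9}\right) \left(-9\right) = 1$)
$\left(6 + \frac{1}{13 + V}\right)^{2} = \left(6 + \frac{1}{13 + 1}\right)^{2} = \left(6 + \frac{1}{14}\right)^{2} = \left(\frac{85}{14}\right)^{2} = \frac{7225}{196}$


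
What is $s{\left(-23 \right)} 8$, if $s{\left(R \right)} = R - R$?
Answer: $0$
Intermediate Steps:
$s{\left(R \right)} = 0$
$s{\left(-23 \right)} 8 = 0 \cdot 8 = 0$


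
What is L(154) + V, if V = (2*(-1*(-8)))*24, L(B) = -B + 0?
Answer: 230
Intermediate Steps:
L(B) = -B
V = 384 (V = (2*8)*24 = 16*24 = 384)
L(154) + V = -1*154 + 384 = -154 + 384 = 230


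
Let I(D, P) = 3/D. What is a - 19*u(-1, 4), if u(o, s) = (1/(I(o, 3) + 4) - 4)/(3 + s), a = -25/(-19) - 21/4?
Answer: 2239/532 ≈ 4.2086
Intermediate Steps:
a = -299/76 (a = -25*(-1/19) - 21*¼ = 25/19 - 21/4 = -299/76 ≈ -3.9342)
u(o, s) = (-4 + 1/(4 + 3/o))/(3 + s) (u(o, s) = (1/(3/o + 4) - 4)/(3 + s) = (1/(4 + 3/o) - 4)/(3 + s) = (-4 + 1/(4 + 3/o))/(3 + s))
a - 19*u(-1, 4) = -299/76 - 57*(-4 - 5*(-1))/(9 + 3*4 + 4*(-1)*(3 + 4)) = -299/76 - 57*(-4 + 5)/(9 + 12 + 4*(-1)*7) = -299/76 - 57/(9 + 12 - 28) = -299/76 - 57/(-7) = -299/76 - 57*(-1)/7 = -299/76 - 19*(-3/7) = -299/76 + 57/7 = 2239/532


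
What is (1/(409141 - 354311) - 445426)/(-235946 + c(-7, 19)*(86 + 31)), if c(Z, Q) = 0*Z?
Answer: 24422707579/12936919180 ≈ 1.8878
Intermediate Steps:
c(Z, Q) = 0
(1/(409141 - 354311) - 445426)/(-235946 + c(-7, 19)*(86 + 31)) = (1/(409141 - 354311) - 445426)/(-235946 + 0*(86 + 31)) = (1/54830 - 445426)/(-235946 + 0*117) = (1/54830 - 445426)/(-235946 + 0) = -24422707579/54830/(-235946) = -24422707579/54830*(-1/235946) = 24422707579/12936919180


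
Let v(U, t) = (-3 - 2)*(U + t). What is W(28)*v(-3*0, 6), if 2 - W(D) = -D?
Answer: -900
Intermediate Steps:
W(D) = 2 + D (W(D) = 2 - (-1)*D = 2 + D)
v(U, t) = -5*U - 5*t (v(U, t) = -5*(U + t) = -5*U - 5*t)
W(28)*v(-3*0, 6) = (2 + 28)*(-(-15)*0 - 5*6) = 30*(-5*0 - 30) = 30*(0 - 30) = 30*(-30) = -900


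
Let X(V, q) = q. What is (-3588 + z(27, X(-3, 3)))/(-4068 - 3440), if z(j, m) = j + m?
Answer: 1779/3754 ≈ 0.47389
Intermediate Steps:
(-3588 + z(27, X(-3, 3)))/(-4068 - 3440) = (-3588 + (27 + 3))/(-4068 - 3440) = (-3588 + 30)/(-7508) = -3558*(-1/7508) = 1779/3754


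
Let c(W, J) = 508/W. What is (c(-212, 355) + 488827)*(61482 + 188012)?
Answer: 6463816701776/53 ≈ 1.2196e+11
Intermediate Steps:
(c(-212, 355) + 488827)*(61482 + 188012) = (508/(-212) + 488827)*(61482 + 188012) = (508*(-1/212) + 488827)*249494 = (-127/53 + 488827)*249494 = (25907704/53)*249494 = 6463816701776/53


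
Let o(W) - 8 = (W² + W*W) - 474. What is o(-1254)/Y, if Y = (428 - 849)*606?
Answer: -1572283/127563 ≈ -12.326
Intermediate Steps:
o(W) = -466 + 2*W² (o(W) = 8 + ((W² + W*W) - 474) = 8 + ((W² + W²) - 474) = 8 + (2*W² - 474) = 8 + (-474 + 2*W²) = -466 + 2*W²)
Y = -255126 (Y = -421*606 = -255126)
o(-1254)/Y = (-466 + 2*(-1254)²)/(-255126) = (-466 + 2*1572516)*(-1/255126) = (-466 + 3145032)*(-1/255126) = 3144566*(-1/255126) = -1572283/127563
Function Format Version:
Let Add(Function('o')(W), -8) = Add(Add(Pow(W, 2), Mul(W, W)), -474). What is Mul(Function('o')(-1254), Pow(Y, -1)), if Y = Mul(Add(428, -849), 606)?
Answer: Rational(-1572283, 127563) ≈ -12.326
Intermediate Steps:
Function('o')(W) = Add(-466, Mul(2, Pow(W, 2))) (Function('o')(W) = Add(8, Add(Add(Pow(W, 2), Mul(W, W)), -474)) = Add(8, Add(Add(Pow(W, 2), Pow(W, 2)), -474)) = Add(8, Add(Mul(2, Pow(W, 2)), -474)) = Add(8, Add(-474, Mul(2, Pow(W, 2)))) = Add(-466, Mul(2, Pow(W, 2))))
Y = -255126 (Y = Mul(-421, 606) = -255126)
Mul(Function('o')(-1254), Pow(Y, -1)) = Mul(Add(-466, Mul(2, Pow(-1254, 2))), Pow(-255126, -1)) = Mul(Add(-466, Mul(2, 1572516)), Rational(-1, 255126)) = Mul(Add(-466, 3145032), Rational(-1, 255126)) = Mul(3144566, Rational(-1, 255126)) = Rational(-1572283, 127563)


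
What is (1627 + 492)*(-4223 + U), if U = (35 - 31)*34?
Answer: -8660353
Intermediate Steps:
U = 136 (U = 4*34 = 136)
(1627 + 492)*(-4223 + U) = (1627 + 492)*(-4223 + 136) = 2119*(-4087) = -8660353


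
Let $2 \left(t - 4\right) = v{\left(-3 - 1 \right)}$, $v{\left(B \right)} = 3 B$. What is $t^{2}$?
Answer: $4$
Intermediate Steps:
$t = -2$ ($t = 4 + \frac{3 \left(-3 - 1\right)}{2} = 4 + \frac{3 \left(-4\right)}{2} = 4 + \frac{1}{2} \left(-12\right) = 4 - 6 = -2$)
$t^{2} = \left(-2\right)^{2} = 4$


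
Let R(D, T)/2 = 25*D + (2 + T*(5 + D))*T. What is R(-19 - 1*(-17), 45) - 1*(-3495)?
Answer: 15725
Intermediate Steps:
R(D, T) = 50*D + 2*T*(2 + T*(5 + D)) (R(D, T) = 2*(25*D + (2 + T*(5 + D))*T) = 2*(25*D + T*(2 + T*(5 + D))) = 50*D + 2*T*(2 + T*(5 + D)))
R(-19 - 1*(-17), 45) - 1*(-3495) = (4*45 + 10*45**2 + 50*(-19 - 1*(-17)) + 2*(-19 - 1*(-17))*45**2) - 1*(-3495) = (180 + 10*2025 + 50*(-19 + 17) + 2*(-19 + 17)*2025) + 3495 = (180 + 20250 + 50*(-2) + 2*(-2)*2025) + 3495 = (180 + 20250 - 100 - 8100) + 3495 = 12230 + 3495 = 15725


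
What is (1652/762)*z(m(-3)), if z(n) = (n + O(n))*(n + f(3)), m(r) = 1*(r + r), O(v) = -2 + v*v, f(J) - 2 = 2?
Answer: -46256/381 ≈ -121.41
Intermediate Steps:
f(J) = 4 (f(J) = 2 + 2 = 4)
O(v) = -2 + v²
m(r) = 2*r (m(r) = 1*(2*r) = 2*r)
z(n) = (4 + n)*(-2 + n + n²) (z(n) = (n + (-2 + n²))*(n + 4) = (-2 + n + n²)*(4 + n) = (4 + n)*(-2 + n + n²))
(1652/762)*z(m(-3)) = (1652/762)*(-8 + (2*(-3))³ + 2*(2*(-3)) + 5*(2*(-3))²) = (1652*(1/762))*(-8 + (-6)³ + 2*(-6) + 5*(-6)²) = 826*(-8 - 216 - 12 + 5*36)/381 = 826*(-8 - 216 - 12 + 180)/381 = (826/381)*(-56) = -46256/381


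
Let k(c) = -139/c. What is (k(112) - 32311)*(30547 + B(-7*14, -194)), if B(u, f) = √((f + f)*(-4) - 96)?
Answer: -110548707137/112 - 3618971*√91/28 ≈ -9.8827e+8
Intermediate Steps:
B(u, f) = √(-96 - 8*f) (B(u, f) = √((2*f)*(-4) - 96) = √(-8*f - 96) = √(-96 - 8*f))
(k(112) - 32311)*(30547 + B(-7*14, -194)) = (-139/112 - 32311)*(30547 + 2*√(-24 - 2*(-194))) = (-139*1/112 - 32311)*(30547 + 2*√(-24 + 388)) = (-139/112 - 32311)*(30547 + 2*√364) = -3618971*(30547 + 2*(2*√91))/112 = -3618971*(30547 + 4*√91)/112 = -110548707137/112 - 3618971*√91/28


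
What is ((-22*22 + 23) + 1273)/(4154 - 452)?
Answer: 406/1851 ≈ 0.21934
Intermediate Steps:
((-22*22 + 23) + 1273)/(4154 - 452) = ((-484 + 23) + 1273)/3702 = (-461 + 1273)*(1/3702) = 812*(1/3702) = 406/1851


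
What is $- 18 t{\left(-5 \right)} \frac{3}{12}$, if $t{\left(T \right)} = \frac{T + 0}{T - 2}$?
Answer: $- \frac{45}{14} \approx -3.2143$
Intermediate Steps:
$t{\left(T \right)} = \frac{T}{-2 + T}$
$- 18 t{\left(-5 \right)} \frac{3}{12} = - 18 \left(- \frac{5}{-2 - 5}\right) \frac{3}{12} = - 18 \left(- \frac{5}{-7}\right) 3 \cdot \frac{1}{12} = - 18 \left(\left(-5\right) \left(- \frac{1}{7}\right)\right) \frac{1}{4} = \left(-18\right) \frac{5}{7} \cdot \frac{1}{4} = \left(- \frac{90}{7}\right) \frac{1}{4} = - \frac{45}{14}$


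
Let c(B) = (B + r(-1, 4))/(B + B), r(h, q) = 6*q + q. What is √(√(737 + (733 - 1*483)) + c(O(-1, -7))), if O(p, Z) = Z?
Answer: √(-6 + 4*√987)/2 ≈ 5.4696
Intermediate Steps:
r(h, q) = 7*q
c(B) = (28 + B)/(2*B) (c(B) = (B + 7*4)/(B + B) = (B + 28)/((2*B)) = (28 + B)*(1/(2*B)) = (28 + B)/(2*B))
√(√(737 + (733 - 1*483)) + c(O(-1, -7))) = √(√(737 + (733 - 1*483)) + (½)*(28 - 7)/(-7)) = √(√(737 + (733 - 483)) + (½)*(-⅐)*21) = √(√(737 + 250) - 3/2) = √(√987 - 3/2) = √(-3/2 + √987)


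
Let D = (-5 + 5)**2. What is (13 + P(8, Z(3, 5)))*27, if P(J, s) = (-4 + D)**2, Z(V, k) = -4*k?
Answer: 783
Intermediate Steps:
D = 0 (D = 0**2 = 0)
P(J, s) = 16 (P(J, s) = (-4 + 0)**2 = (-4)**2 = 16)
(13 + P(8, Z(3, 5)))*27 = (13 + 16)*27 = 29*27 = 783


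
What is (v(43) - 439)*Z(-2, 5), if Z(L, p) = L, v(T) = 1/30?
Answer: 13169/15 ≈ 877.93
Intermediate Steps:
v(T) = 1/30
(v(43) - 439)*Z(-2, 5) = (1/30 - 439)*(-2) = -13169/30*(-2) = 13169/15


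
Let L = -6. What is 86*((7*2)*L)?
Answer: -7224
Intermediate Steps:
86*((7*2)*L) = 86*((7*2)*(-6)) = 86*(14*(-6)) = 86*(-84) = -7224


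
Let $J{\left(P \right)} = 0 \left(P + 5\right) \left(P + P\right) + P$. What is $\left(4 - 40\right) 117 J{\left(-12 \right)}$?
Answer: $50544$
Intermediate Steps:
$J{\left(P \right)} = P$ ($J{\left(P \right)} = 0 \left(5 + P\right) 2 P + P = 0 \cdot 2 P \left(5 + P\right) + P = 0 + P = P$)
$\left(4 - 40\right) 117 J{\left(-12 \right)} = \left(4 - 40\right) 117 \left(-12\right) = \left(-36\right) 117 \left(-12\right) = \left(-4212\right) \left(-12\right) = 50544$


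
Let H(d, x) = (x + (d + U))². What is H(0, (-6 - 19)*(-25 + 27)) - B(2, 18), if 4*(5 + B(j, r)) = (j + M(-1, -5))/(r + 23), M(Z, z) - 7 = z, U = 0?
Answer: 102704/41 ≈ 2505.0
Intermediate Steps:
M(Z, z) = 7 + z
H(d, x) = (d + x)² (H(d, x) = (x + (d + 0))² = (x + d)² = (d + x)²)
B(j, r) = -5 + (2 + j)/(4*(23 + r)) (B(j, r) = -5 + ((j + (7 - 5))/(r + 23))/4 = -5 + ((j + 2)/(23 + r))/4 = -5 + ((2 + j)/(23 + r))/4 = -5 + (2 + j)/(4*(23 + r)))
H(0, (-6 - 19)*(-25 + 27)) - B(2, 18) = (0 + (-6 - 19)*(-25 + 27))² - (-458 + 2 - 20*18)/(4*(23 + 18)) = (0 - 25*2)² - (-458 + 2 - 360)/(4*41) = (0 - 50)² - (-816)/(4*41) = (-50)² - 1*(-204/41) = 2500 + 204/41 = 102704/41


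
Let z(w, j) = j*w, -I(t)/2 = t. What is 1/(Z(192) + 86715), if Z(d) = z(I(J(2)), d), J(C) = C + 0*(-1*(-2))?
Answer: 1/85947 ≈ 1.1635e-5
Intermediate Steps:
J(C) = C (J(C) = C + 0*2 = C + 0 = C)
I(t) = -2*t
Z(d) = -4*d (Z(d) = d*(-2*2) = d*(-4) = -4*d)
1/(Z(192) + 86715) = 1/(-4*192 + 86715) = 1/(-768 + 86715) = 1/85947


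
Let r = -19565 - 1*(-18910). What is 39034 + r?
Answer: 38379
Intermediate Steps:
r = -655 (r = -19565 + 18910 = -655)
39034 + r = 39034 - 655 = 38379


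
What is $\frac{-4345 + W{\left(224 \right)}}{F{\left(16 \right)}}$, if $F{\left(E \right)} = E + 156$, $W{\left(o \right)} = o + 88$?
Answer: $- \frac{4033}{172} \approx -23.448$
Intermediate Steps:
$W{\left(o \right)} = 88 + o$
$F{\left(E \right)} = 156 + E$
$\frac{-4345 + W{\left(224 \right)}}{F{\left(16 \right)}} = \frac{-4345 + \left(88 + 224\right)}{156 + 16} = \frac{-4345 + 312}{172} = \left(-4033\right) \frac{1}{172} = - \frac{4033}{172}$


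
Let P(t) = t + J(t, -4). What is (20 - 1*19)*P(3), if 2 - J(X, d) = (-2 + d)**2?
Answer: -31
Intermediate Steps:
J(X, d) = 2 - (-2 + d)**2
P(t) = -34 + t (P(t) = t + (2 - (-2 - 4)**2) = t + (2 - 1*(-6)**2) = t + (2 - 1*36) = t + (2 - 36) = t - 34 = -34 + t)
(20 - 1*19)*P(3) = (20 - 1*19)*(-34 + 3) = (20 - 19)*(-31) = 1*(-31) = -31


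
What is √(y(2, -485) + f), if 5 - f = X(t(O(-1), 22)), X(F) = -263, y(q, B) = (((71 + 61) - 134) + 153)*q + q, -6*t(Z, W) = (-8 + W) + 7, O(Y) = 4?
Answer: 2*√143 ≈ 23.917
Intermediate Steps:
t(Z, W) = ⅙ - W/6 (t(Z, W) = -((-8 + W) + 7)/6 = -(-1 + W)/6 = ⅙ - W/6)
y(q, B) = 152*q (y(q, B) = ((132 - 134) + 153)*q + q = (-2 + 153)*q + q = 151*q + q = 152*q)
f = 268 (f = 5 - 1*(-263) = 5 + 263 = 268)
√(y(2, -485) + f) = √(152*2 + 268) = √(304 + 268) = √572 = 2*√143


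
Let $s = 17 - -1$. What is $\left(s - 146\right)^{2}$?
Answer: $16384$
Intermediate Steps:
$s = 18$ ($s = 17 + 1 = 18$)
$\left(s - 146\right)^{2} = \left(18 - 146\right)^{2} = \left(-128\right)^{2} = 16384$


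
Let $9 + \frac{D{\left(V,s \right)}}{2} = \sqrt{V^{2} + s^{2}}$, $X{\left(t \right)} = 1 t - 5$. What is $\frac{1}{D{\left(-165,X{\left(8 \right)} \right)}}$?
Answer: $\frac{1}{6034} + \frac{\sqrt{3026}}{18102} \approx 0.0032046$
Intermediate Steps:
$X{\left(t \right)} = -5 + t$ ($X{\left(t \right)} = t - 5 = -5 + t$)
$D{\left(V,s \right)} = -18 + 2 \sqrt{V^{2} + s^{2}}$
$\frac{1}{D{\left(-165,X{\left(8 \right)} \right)}} = \frac{1}{-18 + 2 \sqrt{\left(-165\right)^{2} + \left(-5 + 8\right)^{2}}} = \frac{1}{-18 + 2 \sqrt{27225 + 3^{2}}} = \frac{1}{-18 + 2 \sqrt{27225 + 9}} = \frac{1}{-18 + 2 \sqrt{27234}} = \frac{1}{-18 + 2 \cdot 3 \sqrt{3026}} = \frac{1}{-18 + 6 \sqrt{3026}}$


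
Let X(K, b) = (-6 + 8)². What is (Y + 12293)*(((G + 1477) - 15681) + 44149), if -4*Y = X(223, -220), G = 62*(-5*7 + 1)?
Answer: 342172404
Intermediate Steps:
X(K, b) = 4 (X(K, b) = 2² = 4)
G = -2108 (G = 62*(-35 + 1) = 62*(-34) = -2108)
Y = -1 (Y = -¼*4 = -1)
(Y + 12293)*(((G + 1477) - 15681) + 44149) = (-1 + 12293)*(((-2108 + 1477) - 15681) + 44149) = 12292*((-631 - 15681) + 44149) = 12292*(-16312 + 44149) = 12292*27837 = 342172404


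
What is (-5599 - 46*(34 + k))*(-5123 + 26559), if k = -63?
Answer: -91424540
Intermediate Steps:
(-5599 - 46*(34 + k))*(-5123 + 26559) = (-5599 - 46*(34 - 63))*(-5123 + 26559) = (-5599 - 46*(-29))*21436 = (-5599 + 1334)*21436 = -4265*21436 = -91424540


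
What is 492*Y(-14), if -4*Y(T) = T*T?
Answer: -24108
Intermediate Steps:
Y(T) = -T²/4 (Y(T) = -T*T/4 = -T²/4)
492*Y(-14) = 492*(-¼*(-14)²) = 492*(-¼*196) = 492*(-49) = -24108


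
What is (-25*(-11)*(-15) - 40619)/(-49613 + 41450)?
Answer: 44744/8163 ≈ 5.4813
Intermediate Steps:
(-25*(-11)*(-15) - 40619)/(-49613 + 41450) = (275*(-15) - 40619)/(-8163) = (-4125 - 40619)*(-1/8163) = -44744*(-1/8163) = 44744/8163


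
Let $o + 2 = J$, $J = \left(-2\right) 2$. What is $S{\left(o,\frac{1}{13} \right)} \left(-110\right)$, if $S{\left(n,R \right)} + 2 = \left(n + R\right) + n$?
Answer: $\frac{19910}{13} \approx 1531.5$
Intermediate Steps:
$J = -4$
$o = -6$ ($o = -2 - 4 = -6$)
$S{\left(n,R \right)} = -2 + R + 2 n$ ($S{\left(n,R \right)} = -2 + \left(\left(n + R\right) + n\right) = -2 + \left(\left(R + n\right) + n\right) = -2 + \left(R + 2 n\right) = -2 + R + 2 n$)
$S{\left(o,\frac{1}{13} \right)} \left(-110\right) = \left(-2 + \frac{1}{13} + 2 \left(-6\right)\right) \left(-110\right) = \left(-2 + \frac{1}{13} - 12\right) \left(-110\right) = \left(- \frac{181}{13}\right) \left(-110\right) = \frac{19910}{13}$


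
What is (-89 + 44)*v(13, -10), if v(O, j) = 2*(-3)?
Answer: 270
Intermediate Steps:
v(O, j) = -6
(-89 + 44)*v(13, -10) = (-89 + 44)*(-6) = -45*(-6) = 270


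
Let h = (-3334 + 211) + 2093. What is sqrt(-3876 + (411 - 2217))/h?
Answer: -I*sqrt(5682)/1030 ≈ -0.073184*I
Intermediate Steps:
h = -1030 (h = -3123 + 2093 = -1030)
sqrt(-3876 + (411 - 2217))/h = sqrt(-3876 + (411 - 2217))/(-1030) = sqrt(-3876 - 1806)*(-1/1030) = sqrt(-5682)*(-1/1030) = (I*sqrt(5682))*(-1/1030) = -I*sqrt(5682)/1030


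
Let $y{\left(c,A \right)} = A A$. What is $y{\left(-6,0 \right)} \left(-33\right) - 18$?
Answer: $-18$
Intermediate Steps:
$y{\left(c,A \right)} = A^{2}$
$y{\left(-6,0 \right)} \left(-33\right) - 18 = 0^{2} \left(-33\right) - 18 = 0 \left(-33\right) - 18 = 0 - 18 = -18$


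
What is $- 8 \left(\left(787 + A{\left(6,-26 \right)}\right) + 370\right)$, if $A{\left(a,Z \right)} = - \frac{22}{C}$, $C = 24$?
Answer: $- \frac{27746}{3} \approx -9248.7$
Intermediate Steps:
$A{\left(a,Z \right)} = - \frac{11}{12}$ ($A{\left(a,Z \right)} = - \frac{22}{24} = \left(-22\right) \frac{1}{24} = - \frac{11}{12}$)
$- 8 \left(\left(787 + A{\left(6,-26 \right)}\right) + 370\right) = - 8 \left(\left(787 - \frac{11}{12}\right) + 370\right) = - 8 \left(\frac{9433}{12} + 370\right) = \left(-8\right) \frac{13873}{12} = - \frac{27746}{3}$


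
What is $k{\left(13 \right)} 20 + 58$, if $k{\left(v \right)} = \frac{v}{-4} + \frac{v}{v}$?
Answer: $13$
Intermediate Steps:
$k{\left(v \right)} = 1 - \frac{v}{4}$ ($k{\left(v \right)} = v \left(- \frac{1}{4}\right) + 1 = - \frac{v}{4} + 1 = 1 - \frac{v}{4}$)
$k{\left(13 \right)} 20 + 58 = \left(1 - \frac{13}{4}\right) 20 + 58 = \left(- \frac{9}{4}\right) 20 + 58 = -45 + 58 = 13$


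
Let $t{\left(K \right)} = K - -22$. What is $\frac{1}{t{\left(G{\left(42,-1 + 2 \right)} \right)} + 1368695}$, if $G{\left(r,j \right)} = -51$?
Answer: $\frac{1}{1368666} \approx 7.3064 \cdot 10^{-7}$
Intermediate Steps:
$t{\left(K \right)} = 22 + K$ ($t{\left(K \right)} = K + 22 = 22 + K$)
$\frac{1}{t{\left(G{\left(42,-1 + 2 \right)} \right)} + 1368695} = \frac{1}{\left(22 - 51\right) + 1368695} = \frac{1}{-29 + 1368695} = \frac{1}{1368666}$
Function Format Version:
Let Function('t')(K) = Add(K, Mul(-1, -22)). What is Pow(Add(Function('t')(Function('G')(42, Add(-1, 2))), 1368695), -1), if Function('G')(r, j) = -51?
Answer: Rational(1, 1368666) ≈ 7.3064e-7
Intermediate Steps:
Function('t')(K) = Add(22, K) (Function('t')(K) = Add(K, 22) = Add(22, K))
Pow(Add(Function('t')(Function('G')(42, Add(-1, 2))), 1368695), -1) = Pow(Add(Add(22, -51), 1368695), -1) = Pow(Add(-29, 1368695), -1) = Pow(1368666, -1) = Rational(1, 1368666)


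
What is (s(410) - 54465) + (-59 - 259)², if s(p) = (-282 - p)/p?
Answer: 9564749/205 ≈ 46657.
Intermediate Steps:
s(p) = (-282 - p)/p
(s(410) - 54465) + (-59 - 259)² = ((-282 - 1*410)/410 - 54465) + (-59 - 259)² = ((-282 - 410)/410 - 54465) + (-318)² = ((1/410)*(-692) - 54465) + 101124 = (-346/205 - 54465) + 101124 = -11165671/205 + 101124 = 9564749/205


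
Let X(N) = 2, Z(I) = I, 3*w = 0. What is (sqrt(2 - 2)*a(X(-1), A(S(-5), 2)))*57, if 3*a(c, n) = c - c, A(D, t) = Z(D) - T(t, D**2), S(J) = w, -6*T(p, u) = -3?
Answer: 0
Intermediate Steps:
w = 0 (w = (1/3)*0 = 0)
T(p, u) = 1/2 (T(p, u) = -1/6*(-3) = 1/2)
S(J) = 0
A(D, t) = -1/2 + D (A(D, t) = D - 1*1/2 = D - 1/2 = -1/2 + D)
a(c, n) = 0 (a(c, n) = (c - c)/3 = (1/3)*0 = 0)
(sqrt(2 - 2)*a(X(-1), A(S(-5), 2)))*57 = (sqrt(2 - 2)*0)*57 = (sqrt(0)*0)*57 = (0*0)*57 = 0*57 = 0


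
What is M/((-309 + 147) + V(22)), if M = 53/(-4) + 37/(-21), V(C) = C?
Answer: 1261/11760 ≈ 0.10723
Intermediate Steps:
M = -1261/84 (M = 53*(-¼) + 37*(-1/21) = -53/4 - 37/21 = -1261/84 ≈ -15.012)
M/((-309 + 147) + V(22)) = -1261/(84*((-309 + 147) + 22)) = -1261/(84*(-162 + 22)) = -1261/84/(-140) = -1261/84*(-1/140) = 1261/11760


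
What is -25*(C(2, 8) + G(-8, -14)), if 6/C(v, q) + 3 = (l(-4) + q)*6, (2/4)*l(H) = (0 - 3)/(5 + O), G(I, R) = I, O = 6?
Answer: 30050/153 ≈ 196.41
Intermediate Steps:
l(H) = -6/11 (l(H) = 2*((0 - 3)/(5 + 6)) = 2*(-3/11) = -6/11)
C(v, q) = 6/(-69/11 + 6*q) (C(v, q) = 6/(-3 + (-6/11 + q)*6) = 6/(-3 + (-36/11 + 6*q)) = 6/(-69/11 + 6*q))
-25*(C(2, 8) + G(-8, -14)) = -25*(22/(-23 + 22*8) - 8) = -25*(22/(-23 + 176) - 8) = -25*(22/153 - 8) = -25*(-1202/153) = 30050/153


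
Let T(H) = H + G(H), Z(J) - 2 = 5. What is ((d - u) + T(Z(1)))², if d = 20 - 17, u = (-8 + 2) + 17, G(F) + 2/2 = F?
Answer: 25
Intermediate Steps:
Z(J) = 7 (Z(J) = 2 + 5 = 7)
G(F) = -1 + F
u = 11 (u = -6 + 17 = 11)
T(H) = -1 + 2*H (T(H) = H + (-1 + H) = -1 + 2*H)
d = 3
((d - u) + T(Z(1)))² = ((3 - 1*11) + (-1 + 2*7))² = ((3 - 11) + (-1 + 14))² = (-8 + 13)² = 5² = 25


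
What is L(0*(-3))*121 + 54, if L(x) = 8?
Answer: 1022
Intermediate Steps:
L(0*(-3))*121 + 54 = 8*121 + 54 = 968 + 54 = 1022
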